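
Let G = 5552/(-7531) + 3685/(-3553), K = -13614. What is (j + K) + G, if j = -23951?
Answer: -5375392178/143089 ≈ -37567.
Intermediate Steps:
G = -253893/143089 (G = 5552*(-1/7531) + 3685*(-1/3553) = -5552/7531 - 335/323 = -253893/143089 ≈ -1.7744)
(j + K) + G = (-23951 - 13614) - 253893/143089 = -37565 - 253893/143089 = -5375392178/143089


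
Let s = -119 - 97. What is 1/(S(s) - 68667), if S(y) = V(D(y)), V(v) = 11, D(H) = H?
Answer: -1/68656 ≈ -1.4565e-5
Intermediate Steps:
s = -216
S(y) = 11
1/(S(s) - 68667) = 1/(11 - 68667) = 1/(-68656) = -1/68656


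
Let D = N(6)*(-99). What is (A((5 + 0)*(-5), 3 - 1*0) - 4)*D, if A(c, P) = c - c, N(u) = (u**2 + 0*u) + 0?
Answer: 14256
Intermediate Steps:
N(u) = u**2 (N(u) = (u**2 + 0) + 0 = u**2 + 0 = u**2)
D = -3564 (D = 6**2*(-99) = 36*(-99) = -3564)
A(c, P) = 0
(A((5 + 0)*(-5), 3 - 1*0) - 4)*D = (0 - 4)*(-3564) = -4*(-3564) = 14256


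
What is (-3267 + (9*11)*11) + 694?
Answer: -1484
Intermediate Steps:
(-3267 + (9*11)*11) + 694 = (-3267 + 99*11) + 694 = (-3267 + 1089) + 694 = -2178 + 694 = -1484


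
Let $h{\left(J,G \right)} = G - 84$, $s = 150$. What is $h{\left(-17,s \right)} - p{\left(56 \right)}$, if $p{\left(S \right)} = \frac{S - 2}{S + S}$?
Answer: $\frac{3669}{56} \approx 65.518$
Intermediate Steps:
$p{\left(S \right)} = \frac{-2 + S}{2 S}$
$h{\left(J,G \right)} = -84 + G$ ($h{\left(J,G \right)} = G - 84 = -84 + G$)
$h{\left(-17,s \right)} - p{\left(56 \right)} = \left(-84 + 150\right) - \frac{-2 + 56}{2 \cdot 56} = 66 - \frac{1}{2} \cdot \frac{1}{56} \cdot 54 = 66 - \frac{27}{56} = \frac{3669}{56}$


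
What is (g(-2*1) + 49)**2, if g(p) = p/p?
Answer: 2500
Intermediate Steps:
g(p) = 1
(g(-2*1) + 49)**2 = (1 + 49)**2 = 50**2 = 2500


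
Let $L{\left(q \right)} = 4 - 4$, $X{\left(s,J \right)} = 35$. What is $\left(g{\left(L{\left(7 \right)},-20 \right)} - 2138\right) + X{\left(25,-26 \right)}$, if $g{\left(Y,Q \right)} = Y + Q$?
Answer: $-2123$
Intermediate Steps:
$L{\left(q \right)} = 0$
$g{\left(Y,Q \right)} = Q + Y$
$\left(g{\left(L{\left(7 \right)},-20 \right)} - 2138\right) + X{\left(25,-26 \right)} = \left(\left(-20 + 0\right) - 2138\right) + 35 = \left(-20 - 2138\right) + 35 = -2158 + 35 = -2123$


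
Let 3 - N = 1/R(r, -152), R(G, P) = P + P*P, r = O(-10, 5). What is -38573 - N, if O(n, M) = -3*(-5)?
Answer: -885396351/22952 ≈ -38576.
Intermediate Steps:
O(n, M) = 15
r = 15
R(G, P) = P + P²
N = 68855/22952 (N = 3 - 1/((-152*(1 - 152))) = 3 - 1/((-152*(-151))) = 3 - 1/22952 = 68855/22952 ≈ 3.0000)
-38573 - N = -38573 - 1*68855/22952 = -38573 - 68855/22952 = -885396351/22952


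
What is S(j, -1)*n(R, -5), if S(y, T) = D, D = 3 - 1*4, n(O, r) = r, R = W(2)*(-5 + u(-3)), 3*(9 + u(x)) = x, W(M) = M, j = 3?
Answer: 5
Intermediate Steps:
u(x) = -9 + x/3
R = -30 (R = 2*(-5 + (-9 + (⅓)*(-3))) = 2*(-5 + (-9 - 1)) = 2*(-5 - 10) = 2*(-15) = -30)
D = -1 (D = 3 - 4 = -1)
S(y, T) = -1
S(j, -1)*n(R, -5) = -1*(-5) = 5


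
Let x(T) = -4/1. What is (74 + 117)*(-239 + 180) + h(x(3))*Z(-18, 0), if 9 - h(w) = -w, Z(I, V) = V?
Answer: -11269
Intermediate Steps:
x(T) = -4 (x(T) = -4*1 = -4)
h(w) = 9 + w (h(w) = 9 - (-1)*w = 9 + w)
(74 + 117)*(-239 + 180) + h(x(3))*Z(-18, 0) = (74 + 117)*(-239 + 180) + (9 - 4)*0 = 191*(-59) + 5*0 = -11269 + 0 = -11269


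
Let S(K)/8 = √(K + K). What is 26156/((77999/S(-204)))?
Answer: 418496*I*√102/77999 ≈ 54.188*I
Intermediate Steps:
S(K) = 8*√2*√K (S(K) = 8*√(K + K) = 8*√(2*K) = 8*(√2*√K) = 8*√2*√K)
26156/((77999/S(-204))) = 26156/((77999/((8*√2*√(-204))))) = 26156/((77999/((8*√2*(2*I*√51))))) = 26156/((77999/((16*I*√102)))) = 26156/((77999*(-I*√102/1632))) = 26156/((-77999*I*√102/1632)) = 26156*(16*I*√102/77999) = 418496*I*√102/77999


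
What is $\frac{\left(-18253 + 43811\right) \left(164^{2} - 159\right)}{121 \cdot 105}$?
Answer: $\frac{683344246}{12705} \approx 53785.0$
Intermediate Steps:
$\frac{\left(-18253 + 43811\right) \left(164^{2} - 159\right)}{121 \cdot 105} = \frac{25558 \left(26896 - 159\right)}{12705} = 25558 \cdot 26737 \cdot \frac{1}{12705} = 683344246 \cdot \frac{1}{12705} = \frac{683344246}{12705}$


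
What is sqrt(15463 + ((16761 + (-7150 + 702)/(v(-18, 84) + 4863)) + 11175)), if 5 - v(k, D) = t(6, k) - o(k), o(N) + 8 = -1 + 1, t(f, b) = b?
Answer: sqrt(28684519927)/813 ≈ 208.32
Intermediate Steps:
o(N) = -8 (o(N) = -8 + (-1 + 1) = -8 + 0 = -8)
v(k, D) = -3 - k (v(k, D) = 5 - (k - 1*(-8)) = 5 - (k + 8) = 5 - (8 + k) = 5 + (-8 - k) = -3 - k)
sqrt(15463 + ((16761 + (-7150 + 702)/(v(-18, 84) + 4863)) + 11175)) = sqrt(15463 + ((16761 + (-7150 + 702)/((-3 - 1*(-18)) + 4863)) + 11175)) = sqrt(15463 + ((16761 - 6448/((-3 + 18) + 4863)) + 11175)) = sqrt(15463 + ((16761 - 6448/(15 + 4863)) + 11175)) = sqrt(15463 + ((16761 - 6448/4878) + 11175)) = sqrt(15463 + ((16761 - 6448*1/4878) + 11175)) = sqrt(15463 + ((16761 - 3224/2439) + 11175)) = sqrt(15463 + (40876855/2439 + 11175)) = sqrt(15463 + 68132680/2439) = sqrt(105846937/2439) = sqrt(28684519927)/813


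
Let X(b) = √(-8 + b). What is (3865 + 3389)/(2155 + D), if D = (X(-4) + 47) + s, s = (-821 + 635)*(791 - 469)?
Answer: -34873605/277344676 - 1209*I*√3/277344676 ≈ -0.12574 - 7.5503e-6*I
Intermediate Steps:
s = -59892 (s = -186*322 = -59892)
D = -59845 + 2*I*√3 (D = (√(-8 - 4) + 47) - 59892 = (√(-12) + 47) - 59892 = (2*I*√3 + 47) - 59892 = (47 + 2*I*√3) - 59892 = -59845 + 2*I*√3 ≈ -59845.0 + 3.4641*I)
(3865 + 3389)/(2155 + D) = (3865 + 3389)/(2155 + (-59845 + 2*I*√3)) = 7254/(-57690 + 2*I*√3)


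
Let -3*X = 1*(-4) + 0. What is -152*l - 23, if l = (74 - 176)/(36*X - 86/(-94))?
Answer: 35569/121 ≈ 293.96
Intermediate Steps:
X = 4/3 (X = -(1*(-4) + 0)/3 = -(-4 + 0)/3 = -⅓*(-4) = 4/3 ≈ 1.3333)
l = -4794/2299 (l = (74 - 176)/(36*(4/3) - 86/(-94)) = -102/(48 - 86*(-1/94)) = -102/(48 + 43/47) = -102/2299/47 = -102*47/2299 = -4794/2299 ≈ -2.0853)
-152*l - 23 = -152*(-4794/2299) - 23 = 38352/121 - 23 = 35569/121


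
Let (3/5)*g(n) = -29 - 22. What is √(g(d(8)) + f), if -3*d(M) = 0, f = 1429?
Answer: 8*√21 ≈ 36.661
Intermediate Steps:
d(M) = 0 (d(M) = -⅓*0 = 0)
g(n) = -85 (g(n) = 5*(-29 - 22)/3 = (5/3)*(-51) = -85)
√(g(d(8)) + f) = √(-85 + 1429) = √1344 = 8*√21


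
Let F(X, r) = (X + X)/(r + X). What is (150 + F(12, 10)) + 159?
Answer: 3411/11 ≈ 310.09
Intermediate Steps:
F(X, r) = 2*X/(X + r) (F(X, r) = (2*X)/(X + r) = 2*X/(X + r))
(150 + F(12, 10)) + 159 = (150 + 2*12/(12 + 10)) + 159 = (150 + 2*12/22) + 159 = (150 + 2*12*(1/22)) + 159 = (150 + 12/11) + 159 = 1662/11 + 159 = 3411/11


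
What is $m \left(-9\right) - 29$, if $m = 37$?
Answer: $-362$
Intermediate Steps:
$m \left(-9\right) - 29 = 37 \left(-9\right) - 29 = -333 - 29 = -362$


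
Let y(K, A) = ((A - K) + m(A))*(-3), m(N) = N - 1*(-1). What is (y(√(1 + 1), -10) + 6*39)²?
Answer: 84699 + 1746*√2 ≈ 87168.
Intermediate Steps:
m(N) = 1 + N (m(N) = N + 1 = 1 + N)
y(K, A) = -3 - 6*A + 3*K (y(K, A) = ((A - K) + (1 + A))*(-3) = (1 - K + 2*A)*(-3) = -3 - 6*A + 3*K)
(y(√(1 + 1), -10) + 6*39)² = ((-3 - 6*(-10) + 3*√(1 + 1)) + 6*39)² = ((-3 + 60 + 3*√2) + 234)² = ((57 + 3*√2) + 234)² = (291 + 3*√2)²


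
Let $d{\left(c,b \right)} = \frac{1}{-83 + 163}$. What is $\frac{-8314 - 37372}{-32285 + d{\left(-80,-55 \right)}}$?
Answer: $\frac{3654880}{2582799} \approx 1.4151$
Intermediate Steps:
$d{\left(c,b \right)} = \frac{1}{80}$
$\frac{-8314 - 37372}{-32285 + d{\left(-80,-55 \right)}} = \frac{-8314 - 37372}{-32285 + \frac{1}{80}} = - \frac{45686}{- \frac{2582799}{80}} = \left(-45686\right) \left(- \frac{80}{2582799}\right) = \frac{3654880}{2582799}$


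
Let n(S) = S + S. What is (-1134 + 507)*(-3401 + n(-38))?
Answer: 2180079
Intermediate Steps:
n(S) = 2*S
(-1134 + 507)*(-3401 + n(-38)) = (-1134 + 507)*(-3401 + 2*(-38)) = -627*(-3401 - 76) = -627*(-3477) = 2180079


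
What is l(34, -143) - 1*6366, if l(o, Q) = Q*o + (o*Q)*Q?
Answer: 684038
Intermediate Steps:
l(o, Q) = Q*o + o*Q**2 (l(o, Q) = Q*o + (Q*o)*Q = Q*o + o*Q**2)
l(34, -143) - 1*6366 = -143*34*(1 - 143) - 1*6366 = -143*34*(-142) - 6366 = 690404 - 6366 = 684038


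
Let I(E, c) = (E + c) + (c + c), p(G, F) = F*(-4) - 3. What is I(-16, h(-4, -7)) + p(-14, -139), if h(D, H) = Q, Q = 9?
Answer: 564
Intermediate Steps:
h(D, H) = 9
p(G, F) = -3 - 4*F (p(G, F) = -4*F - 3 = -3 - 4*F)
I(E, c) = E + 3*c (I(E, c) = (E + c) + 2*c = E + 3*c)
I(-16, h(-4, -7)) + p(-14, -139) = (-16 + 3*9) + (-3 - 4*(-139)) = (-16 + 27) + (-3 + 556) = 11 + 553 = 564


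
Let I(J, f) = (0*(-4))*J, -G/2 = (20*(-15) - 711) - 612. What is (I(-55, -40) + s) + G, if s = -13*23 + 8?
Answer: 2955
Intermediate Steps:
G = 3246 (G = -2*((20*(-15) - 711) - 612) = -2*((-300 - 711) - 612) = -2*(-1011 - 612) = -2*(-1623) = 3246)
s = -291 (s = -299 + 8 = -291)
I(J, f) = 0 (I(J, f) = 0*J = 0)
(I(-55, -40) + s) + G = (0 - 291) + 3246 = -291 + 3246 = 2955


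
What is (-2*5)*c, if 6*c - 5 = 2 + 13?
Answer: -100/3 ≈ -33.333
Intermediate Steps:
c = 10/3 (c = ⅚ + (2 + 13)/6 = ⅚ + (⅙)*15 = ⅚ + 5/2 = 10/3 ≈ 3.3333)
(-2*5)*c = -2*5*(10/3) = -10*10/3 = -100/3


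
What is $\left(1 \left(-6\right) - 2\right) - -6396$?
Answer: $6388$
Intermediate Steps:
$\left(1 \left(-6\right) - 2\right) - -6396 = \left(-6 - 2\right) + 6396 = -8 + 6396 = 6388$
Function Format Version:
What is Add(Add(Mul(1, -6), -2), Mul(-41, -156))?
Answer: 6388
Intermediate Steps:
Add(Add(Mul(1, -6), -2), Mul(-41, -156)) = Add(Add(-6, -2), 6396) = Add(-8, 6396) = 6388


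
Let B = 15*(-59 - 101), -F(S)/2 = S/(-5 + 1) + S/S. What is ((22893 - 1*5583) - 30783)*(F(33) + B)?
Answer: 64279683/2 ≈ 3.2140e+7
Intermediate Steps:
F(S) = -2 + S/2 (F(S) = -2*(S/(-5 + 1) + S/S) = -2*(S/(-4) + 1) = -2*(S*(-¼) + 1) = -2*(-S/4 + 1) = -2*(1 - S/4) = -2 + S/2)
B = -2400 (B = 15*(-160) = -2400)
((22893 - 1*5583) - 30783)*(F(33) + B) = ((22893 - 1*5583) - 30783)*((-2 + (½)*33) - 2400) = ((22893 - 5583) - 30783)*((-2 + 33/2) - 2400) = (17310 - 30783)*(29/2 - 2400) = -13473*(-4771/2) = 64279683/2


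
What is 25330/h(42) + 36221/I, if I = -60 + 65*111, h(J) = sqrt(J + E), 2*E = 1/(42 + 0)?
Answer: 36221/7155 + 50660*sqrt(74109)/3529 ≈ 3913.0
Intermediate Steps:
E = 1/84 (E = 1/(2*(42 + 0)) = (1/2)/42 = (1/2)*(1/42) = 1/84 ≈ 0.011905)
h(J) = sqrt(1/84 + J) (h(J) = sqrt(J + 1/84) = sqrt(1/84 + J))
I = 7155 (I = -60 + 7215 = 7155)
25330/h(42) + 36221/I = 25330/((sqrt(21 + 1764*42)/42)) + 36221/7155 = 25330/((sqrt(21 + 74088)/42)) + 36221*(1/7155) = 25330/((sqrt(74109)/42)) + 36221/7155 = 25330*(2*sqrt(74109)/3529) + 36221/7155 = 50660*sqrt(74109)/3529 + 36221/7155 = 36221/7155 + 50660*sqrt(74109)/3529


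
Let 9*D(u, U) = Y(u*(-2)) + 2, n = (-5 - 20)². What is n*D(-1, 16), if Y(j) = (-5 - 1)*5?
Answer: -17500/9 ≈ -1944.4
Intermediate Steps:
Y(j) = -30 (Y(j) = -6*5 = -30)
n = 625 (n = (-25)² = 625)
D(u, U) = -28/9 (D(u, U) = (-30 + 2)/9 = (⅑)*(-28) = -28/9)
n*D(-1, 16) = 625*(-28/9) = -17500/9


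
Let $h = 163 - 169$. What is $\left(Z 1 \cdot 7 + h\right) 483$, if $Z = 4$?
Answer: $10626$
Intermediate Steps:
$h = -6$
$\left(Z 1 \cdot 7 + h\right) 483 = \left(4 \cdot 1 \cdot 7 - 6\right) 483 = \left(4 \cdot 7 - 6\right) 483 = \left(28 - 6\right) 483 = 22 \cdot 483 = 10626$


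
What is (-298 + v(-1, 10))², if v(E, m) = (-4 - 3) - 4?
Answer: 95481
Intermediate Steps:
v(E, m) = -11 (v(E, m) = -7 - 4 = -11)
(-298 + v(-1, 10))² = (-298 - 11)² = (-309)² = 95481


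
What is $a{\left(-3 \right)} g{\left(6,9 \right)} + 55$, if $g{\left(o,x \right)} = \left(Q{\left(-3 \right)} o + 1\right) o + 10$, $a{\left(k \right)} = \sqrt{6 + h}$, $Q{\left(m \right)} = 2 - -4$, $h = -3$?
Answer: $55 + 232 \sqrt{3} \approx 456.84$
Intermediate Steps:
$Q{\left(m \right)} = 6$ ($Q{\left(m \right)} = 2 + 4 = 6$)
$a{\left(k \right)} = \sqrt{3}$ ($a{\left(k \right)} = \sqrt{6 - 3} = \sqrt{3}$)
$g{\left(o,x \right)} = 10 + o \left(1 + 6 o\right)$ ($g{\left(o,x \right)} = \left(6 o + 1\right) o + 10 = \left(1 + 6 o\right) o + 10 = o \left(1 + 6 o\right) + 10 = 10 + o \left(1 + 6 o\right)$)
$a{\left(-3 \right)} g{\left(6,9 \right)} + 55 = \sqrt{3} \left(10 + 6 + 6 \cdot 6^{2}\right) + 55 = \sqrt{3} \left(10 + 6 + 6 \cdot 36\right) + 55 = \sqrt{3} \left(10 + 6 + 216\right) + 55 = \sqrt{3} \cdot 232 + 55 = 232 \sqrt{3} + 55 = 55 + 232 \sqrt{3}$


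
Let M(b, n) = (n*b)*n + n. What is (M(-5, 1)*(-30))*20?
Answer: 2400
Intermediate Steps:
M(b, n) = n + b*n**2 (M(b, n) = (b*n)*n + n = b*n**2 + n = n + b*n**2)
(M(-5, 1)*(-30))*20 = ((1*(1 - 5*1))*(-30))*20 = ((1*(1 - 5))*(-30))*20 = ((1*(-4))*(-30))*20 = -4*(-30)*20 = 120*20 = 2400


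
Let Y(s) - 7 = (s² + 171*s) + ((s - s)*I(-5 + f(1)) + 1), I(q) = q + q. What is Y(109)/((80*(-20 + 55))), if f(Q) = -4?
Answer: 1908/175 ≈ 10.903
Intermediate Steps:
I(q) = 2*q
Y(s) = 8 + s² + 171*s (Y(s) = 7 + ((s² + 171*s) + ((s - s)*(2*(-5 - 4)) + 1)) = 7 + ((s² + 171*s) + (0*(2*(-9)) + 1)) = 7 + ((s² + 171*s) + (0*(-18) + 1)) = 7 + ((s² + 171*s) + (0 + 1)) = 7 + ((s² + 171*s) + 1) = 7 + (1 + s² + 171*s) = 8 + s² + 171*s)
Y(109)/((80*(-20 + 55))) = (8 + 109² + 171*109)/((80*(-20 + 55))) = (8 + 11881 + 18639)/((80*35)) = 30528/2800 = 30528*(1/2800) = 1908/175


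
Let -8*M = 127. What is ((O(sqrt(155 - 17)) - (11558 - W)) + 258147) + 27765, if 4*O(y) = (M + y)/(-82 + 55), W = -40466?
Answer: 202079359/864 - sqrt(138)/108 ≈ 2.3389e+5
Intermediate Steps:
M = -127/8 (M = -1/8*127 = -127/8 ≈ -15.875)
O(y) = 127/864 - y/108 (O(y) = ((-127/8 + y)/(-82 + 55))/4 = ((-127/8 + y)/(-27))/4 = ((-127/8 + y)*(-1/27))/4 = (127/216 - y/27)/4 = 127/864 - y/108)
((O(sqrt(155 - 17)) - (11558 - W)) + 258147) + 27765 = (((127/864 - sqrt(155 - 17)/108) - (11558 - 1*(-40466))) + 258147) + 27765 = (((127/864 - sqrt(138)/108) - (11558 + 40466)) + 258147) + 27765 = (((127/864 - sqrt(138)/108) - 1*52024) + 258147) + 27765 = (((127/864 - sqrt(138)/108) - 52024) + 258147) + 27765 = ((-44948609/864 - sqrt(138)/108) + 258147) + 27765 = (178090399/864 - sqrt(138)/108) + 27765 = 202079359/864 - sqrt(138)/108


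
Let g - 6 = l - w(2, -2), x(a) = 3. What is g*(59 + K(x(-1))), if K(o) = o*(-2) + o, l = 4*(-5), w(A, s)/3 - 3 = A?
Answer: -1624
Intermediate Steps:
w(A, s) = 9 + 3*A
l = -20
K(o) = -o (K(o) = -2*o + o = -o)
g = -29 (g = 6 + (-20 - (9 + 3*2)) = 6 + (-20 - (9 + 6)) = 6 + (-20 - 1*15) = 6 + (-20 - 15) = 6 - 35 = -29)
g*(59 + K(x(-1))) = -29*(59 - 1*3) = -29*(59 - 3) = -29*56 = -1624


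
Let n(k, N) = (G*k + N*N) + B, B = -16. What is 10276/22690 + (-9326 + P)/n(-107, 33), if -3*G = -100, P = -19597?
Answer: 1022831683/84871945 ≈ 12.051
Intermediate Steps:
G = 100/3 (G = -⅓*(-100) = 100/3 ≈ 33.333)
n(k, N) = -16 + N² + 100*k/3 (n(k, N) = (100*k/3 + N*N) - 16 = (100*k/3 + N²) - 16 = (N² + 100*k/3) - 16 = -16 + N² + 100*k/3)
10276/22690 + (-9326 + P)/n(-107, 33) = 10276/22690 + (-9326 - 19597)/(-16 + 33² + (100/3)*(-107)) = 10276*(1/22690) - 28923/(-16 + 1089 - 10700/3) = 5138/11345 - 28923/(-7481/3) = 5138/11345 - 28923*(-3/7481) = 5138/11345 + 86769/7481 = 1022831683/84871945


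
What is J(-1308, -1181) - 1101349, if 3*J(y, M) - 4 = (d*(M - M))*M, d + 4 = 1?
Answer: -3304043/3 ≈ -1.1013e+6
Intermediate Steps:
d = -3 (d = -4 + 1 = -3)
J(y, M) = 4/3 (J(y, M) = 4/3 + ((-3*(M - M))*M)/3 = 4/3 + ((-3*0)*M)/3 = 4/3 + (0*M)/3 = 4/3 + (⅓)*0 = 4/3 + 0 = 4/3)
J(-1308, -1181) - 1101349 = 4/3 - 1101349 = -3304043/3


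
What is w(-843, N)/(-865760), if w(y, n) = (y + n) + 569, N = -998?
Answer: 159/108220 ≈ 0.0014692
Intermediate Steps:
w(y, n) = 569 + n + y (w(y, n) = (n + y) + 569 = 569 + n + y)
w(-843, N)/(-865760) = (569 - 998 - 843)/(-865760) = -1272*(-1/865760) = 159/108220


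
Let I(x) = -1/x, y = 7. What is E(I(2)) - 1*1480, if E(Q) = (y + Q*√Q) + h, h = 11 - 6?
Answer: -1468 - I*√2/4 ≈ -1468.0 - 0.35355*I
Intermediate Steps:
h = 5
E(Q) = 12 + Q^(3/2) (E(Q) = (7 + Q*√Q) + 5 = (7 + Q^(3/2)) + 5 = 12 + Q^(3/2))
E(I(2)) - 1*1480 = (12 + (-1/2)^(3/2)) - 1*1480 = (12 + (-1*½)^(3/2)) - 1480 = (12 + (-½)^(3/2)) - 1480 = (12 - I*√2/4) - 1480 = -1468 - I*√2/4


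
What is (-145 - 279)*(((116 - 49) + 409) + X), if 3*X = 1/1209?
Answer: -732016072/3627 ≈ -2.0182e+5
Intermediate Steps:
X = 1/3627 (X = (⅓)/1209 = (⅓)*(1/1209) = 1/3627 ≈ 0.00027571)
(-145 - 279)*(((116 - 49) + 409) + X) = (-145 - 279)*(((116 - 49) + 409) + 1/3627) = -424*((67 + 409) + 1/3627) = -424*(476 + 1/3627) = -424*1726453/3627 = -732016072/3627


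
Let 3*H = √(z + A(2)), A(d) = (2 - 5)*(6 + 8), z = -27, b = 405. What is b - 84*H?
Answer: 405 - 28*I*√69 ≈ 405.0 - 232.59*I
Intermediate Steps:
A(d) = -42 (A(d) = -3*14 = -42)
H = I*√69/3 (H = √(-27 - 42)/3 = √(-69)/3 = (I*√69)/3 = I*√69/3 ≈ 2.7689*I)
b - 84*H = 405 - 28*I*√69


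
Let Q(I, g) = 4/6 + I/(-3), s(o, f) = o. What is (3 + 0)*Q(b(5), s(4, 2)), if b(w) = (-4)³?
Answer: 66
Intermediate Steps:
b(w) = -64
Q(I, g) = ⅔ - I/3 (Q(I, g) = 4*(⅙) + I*(-⅓) = ⅔ - I/3)
(3 + 0)*Q(b(5), s(4, 2)) = (3 + 0)*(⅔ - ⅓*(-64)) = 3*(⅔ + 64/3) = 3*22 = 66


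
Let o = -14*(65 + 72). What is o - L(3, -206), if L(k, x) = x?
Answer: -1712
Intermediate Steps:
o = -1918 (o = -14*137 = -1918)
o - L(3, -206) = -1918 - 1*(-206) = -1918 + 206 = -1712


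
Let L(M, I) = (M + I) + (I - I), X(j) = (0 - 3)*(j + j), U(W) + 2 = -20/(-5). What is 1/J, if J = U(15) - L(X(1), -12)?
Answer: 1/20 ≈ 0.050000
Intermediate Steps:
U(W) = 2 (U(W) = -2 - 20/(-5) = -2 - 20*(-⅕) = -2 + 4 = 2)
X(j) = -6*j
L(M, I) = I + M (L(M, I) = (I + M) + 0 = I + M)
J = 20 (J = 2 - (-12 - 6*1) = 2 - (-12 - 6) = 2 - 1*(-18) = 2 + 18 = 20)
1/J = 1/20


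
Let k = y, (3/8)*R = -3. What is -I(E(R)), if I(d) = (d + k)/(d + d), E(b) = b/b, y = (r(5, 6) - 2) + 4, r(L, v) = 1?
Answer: -2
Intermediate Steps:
R = -8 (R = (8/3)*(-3) = -8)
y = 3 (y = (1 - 2) + 4 = -1 + 4 = 3)
k = 3
E(b) = 1
I(d) = (3 + d)/(2*d) (I(d) = (d + 3)/(d + d) = (3 + d)/((2*d)) = (3 + d)*(1/(2*d)) = (3 + d)/(2*d))
-I(E(R)) = -(3 + 1)/(2*1) = -4/2 = -1*2 = -2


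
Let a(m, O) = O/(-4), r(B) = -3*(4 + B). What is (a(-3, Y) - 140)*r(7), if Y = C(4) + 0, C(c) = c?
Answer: 4653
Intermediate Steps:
r(B) = -12 - 3*B
Y = 4 (Y = 4 + 0 = 4)
a(m, O) = -O/4 (a(m, O) = O*(-1/4) = -O/4)
(a(-3, Y) - 140)*r(7) = (-1/4*4 - 140)*(-12 - 3*7) = (-1 - 140)*(-12 - 21) = -141*(-33) = 4653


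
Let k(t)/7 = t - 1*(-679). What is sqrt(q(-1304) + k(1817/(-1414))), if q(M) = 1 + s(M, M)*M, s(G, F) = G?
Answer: sqrt(69577389646)/202 ≈ 1305.8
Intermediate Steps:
q(M) = 1 + M**2 (q(M) = 1 + M*M = 1 + M**2)
k(t) = 4753 + 7*t (k(t) = 7*(t - 1*(-679)) = 7*(t + 679) = 7*(679 + t) = 4753 + 7*t)
sqrt(q(-1304) + k(1817/(-1414))) = sqrt((1 + (-1304)**2) + (4753 + 7*(1817/(-1414)))) = sqrt((1 + 1700416) + (4753 + 7*(1817*(-1/1414)))) = sqrt(1700417 + (4753 + 7*(-1817/1414))) = sqrt(1700417 + (4753 - 1817/202)) = sqrt(1700417 + 958289/202) = sqrt(344442523/202) = sqrt(69577389646)/202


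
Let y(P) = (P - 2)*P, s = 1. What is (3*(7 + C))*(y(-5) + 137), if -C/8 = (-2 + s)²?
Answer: -516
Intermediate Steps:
C = -8 (C = -8*(-2 + 1)² = -8*(-1)² = -8*1 = -8)
y(P) = P*(-2 + P) (y(P) = (-2 + P)*P = P*(-2 + P))
(3*(7 + C))*(y(-5) + 137) = (3*(7 - 8))*(-5*(-2 - 5) + 137) = (3*(-1))*(-5*(-7) + 137) = -3*(35 + 137) = -3*172 = -516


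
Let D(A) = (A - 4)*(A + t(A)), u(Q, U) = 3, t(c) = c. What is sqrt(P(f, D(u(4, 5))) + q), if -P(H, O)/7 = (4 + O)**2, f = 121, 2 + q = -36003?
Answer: I*sqrt(36033) ≈ 189.82*I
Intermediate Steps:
q = -36005 (q = -2 - 36003 = -36005)
D(A) = 2*A*(-4 + A) (D(A) = (A - 4)*(A + A) = (-4 + A)*(2*A) = 2*A*(-4 + A))
P(H, O) = -7*(4 + O)**2
sqrt(P(f, D(u(4, 5))) + q) = sqrt(-7*(4 + 2*3*(-4 + 3))**2 - 36005) = sqrt(-7*(4 + 2*3*(-1))**2 - 36005) = sqrt(-7*(4 - 6)**2 - 36005) = sqrt(-7*(-2)**2 - 36005) = sqrt(-7*4 - 36005) = sqrt(-28 - 36005) = sqrt(-36033) = I*sqrt(36033)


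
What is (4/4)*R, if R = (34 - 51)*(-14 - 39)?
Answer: 901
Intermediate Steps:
R = 901 (R = -17*(-53) = 901)
(4/4)*R = (4/4)*901 = (4*(1/4))*901 = 1*901 = 901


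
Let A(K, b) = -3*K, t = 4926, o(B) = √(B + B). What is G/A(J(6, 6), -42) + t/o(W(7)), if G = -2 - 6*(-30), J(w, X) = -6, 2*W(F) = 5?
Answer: 89/9 + 4926*√5/5 ≈ 2212.9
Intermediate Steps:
W(F) = 5/2 (W(F) = (½)*5 = 5/2)
o(B) = √2*√B (o(B) = √(2*B) = √2*√B)
G = 178 (G = -2 + 180 = 178)
G/A(J(6, 6), -42) + t/o(W(7)) = 178/((-3*(-6))) + 4926/((√2*√(5/2))) = 178/18 + 4926/((√2*(√10/2))) = 178*(1/18) + 4926/(√5) = 89/9 + 4926*(√5/5) = 89/9 + 4926*√5/5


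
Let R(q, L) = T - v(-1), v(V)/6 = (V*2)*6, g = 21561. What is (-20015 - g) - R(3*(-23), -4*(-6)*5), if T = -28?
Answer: -41620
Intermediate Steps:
v(V) = 72*V (v(V) = 6*((V*2)*6) = 6*((2*V)*6) = 6*(12*V) = 72*V)
R(q, L) = 44 (R(q, L) = -28 - 72*(-1) = -28 - 1*(-72) = -28 + 72 = 44)
(-20015 - g) - R(3*(-23), -4*(-6)*5) = (-20015 - 1*21561) - 1*44 = (-20015 - 21561) - 44 = -41576 - 44 = -41620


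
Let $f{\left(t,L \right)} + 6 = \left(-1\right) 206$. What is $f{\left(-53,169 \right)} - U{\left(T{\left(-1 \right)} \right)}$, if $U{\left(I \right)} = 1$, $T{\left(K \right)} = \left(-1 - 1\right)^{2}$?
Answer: $-213$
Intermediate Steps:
$f{\left(t,L \right)} = -212$ ($f{\left(t,L \right)} = -6 - 206 = -212$)
$T{\left(K \right)} = 4$ ($T{\left(K \right)} = \left(-2\right)^{2} = 4$)
$f{\left(-53,169 \right)} - U{\left(T{\left(-1 \right)} \right)} = -212 - 1 = -213$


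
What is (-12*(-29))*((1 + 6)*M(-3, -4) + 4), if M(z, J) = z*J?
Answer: 30624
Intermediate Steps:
M(z, J) = J*z
(-12*(-29))*((1 + 6)*M(-3, -4) + 4) = (-12*(-29))*((1 + 6)*(-4*(-3)) + 4) = 348*(7*12 + 4) = 348*(84 + 4) = 348*88 = 30624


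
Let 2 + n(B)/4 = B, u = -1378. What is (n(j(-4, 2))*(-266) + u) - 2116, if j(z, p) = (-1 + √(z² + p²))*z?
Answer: -5622 + 8512*√5 ≈ 13411.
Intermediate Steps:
j(z, p) = z*(-1 + √(p² + z²)) (j(z, p) = (-1 + √(p² + z²))*z = z*(-1 + √(p² + z²)))
n(B) = -8 + 4*B
(n(j(-4, 2))*(-266) + u) - 2116 = ((-8 + 4*(-4*(-1 + √(2² + (-4)²))))*(-266) - 1378) - 2116 = ((-8 + 4*(-4*(-1 + √(4 + 16))))*(-266) - 1378) - 2116 = ((-8 + 4*(-4*(-1 + √20)))*(-266) - 1378) - 2116 = ((-8 + 4*(-4*(-1 + 2*√5)))*(-266) - 1378) - 2116 = ((-8 + 4*(4 - 8*√5))*(-266) - 1378) - 2116 = ((-8 + (16 - 32*√5))*(-266) - 1378) - 2116 = ((8 - 32*√5)*(-266) - 1378) - 2116 = ((-2128 + 8512*√5) - 1378) - 2116 = (-3506 + 8512*√5) - 2116 = -5622 + 8512*√5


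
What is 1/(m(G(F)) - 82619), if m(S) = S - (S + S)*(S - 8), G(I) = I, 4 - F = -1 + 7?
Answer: -1/82661 ≈ -1.2098e-5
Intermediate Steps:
F = -2 (F = 4 - (-1 + 7) = 4 - 1*6 = 4 - 6 = -2)
m(S) = S - 2*S*(-8 + S)
1/(m(G(F)) - 82619) = 1/(-2*(17 - 2*(-2)) - 82619) = 1/(-2*(17 + 4) - 82619) = 1/(-2*21 - 82619) = 1/(-42 - 82619) = 1/(-82661) = -1/82661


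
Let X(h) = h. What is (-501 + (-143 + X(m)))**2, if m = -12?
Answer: 430336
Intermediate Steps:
(-501 + (-143 + X(m)))**2 = (-501 + (-143 - 12))**2 = (-501 - 155)**2 = (-656)**2 = 430336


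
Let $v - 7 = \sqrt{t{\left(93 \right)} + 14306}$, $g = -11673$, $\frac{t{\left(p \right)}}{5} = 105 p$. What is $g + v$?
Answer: $-11666 + \sqrt{63131} \approx -11415.0$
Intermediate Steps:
$t{\left(p \right)} = 525 p$ ($t{\left(p \right)} = 5 \cdot 105 p = 525 p$)
$v = 7 + \sqrt{63131}$ ($v = 7 + \sqrt{525 \cdot 93 + 14306} = 7 + \sqrt{48825 + 14306} = 7 + \sqrt{63131} \approx 258.26$)
$g + v = -11673 + \left(7 + \sqrt{63131}\right) = -11666 + \sqrt{63131}$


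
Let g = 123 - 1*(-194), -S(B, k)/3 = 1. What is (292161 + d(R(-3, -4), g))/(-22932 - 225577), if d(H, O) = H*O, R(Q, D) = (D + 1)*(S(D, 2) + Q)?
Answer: -297867/248509 ≈ -1.1986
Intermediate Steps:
S(B, k) = -3 (S(B, k) = -3*1 = -3)
R(Q, D) = (1 + D)*(-3 + Q) (R(Q, D) = (D + 1)*(-3 + Q) = (1 + D)*(-3 + Q))
g = 317 (g = 123 + 194 = 317)
(292161 + d(R(-3, -4), g))/(-22932 - 225577) = (292161 + (-3 - 3 - 3*(-4) - 4*(-3))*317)/(-22932 - 225577) = (292161 + (-3 - 3 + 12 + 12)*317)/(-248509) = (292161 + 18*317)*(-1/248509) = (292161 + 5706)*(-1/248509) = 297867*(-1/248509) = -297867/248509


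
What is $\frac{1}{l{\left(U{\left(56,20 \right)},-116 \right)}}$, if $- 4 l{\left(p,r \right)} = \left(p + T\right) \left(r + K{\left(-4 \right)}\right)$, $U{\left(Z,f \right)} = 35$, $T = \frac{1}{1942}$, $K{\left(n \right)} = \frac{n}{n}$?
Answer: $\frac{7768}{7816665} \approx 0.00099377$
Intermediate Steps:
$K{\left(n \right)} = 1$
$T = \frac{1}{1942} \approx 0.00051493$
$l{\left(p,r \right)} = - \frac{\left(1 + r\right) \left(\frac{1}{1942} + p\right)}{4}$ ($l{\left(p,r \right)} = - \frac{\left(p + \frac{1}{1942}\right) \left(r + 1\right)}{4} = - \frac{\left(\frac{1}{1942} + p\right) \left(1 + r\right)}{4} = - \frac{\left(1 + r\right) \left(\frac{1}{1942} + p\right)}{4}$)
$\frac{1}{l{\left(U{\left(56,20 \right)},-116 \right)}} = \frac{1}{- \frac{1}{7768} - \frac{35}{4} - - \frac{29}{1942} - \frac{35}{4} \left(-116\right)} = \frac{1}{- \frac{1}{7768} - \frac{35}{4} + \frac{29}{1942} + 1015} = \frac{1}{\frac{7816665}{7768}} = \frac{7768}{7816665}$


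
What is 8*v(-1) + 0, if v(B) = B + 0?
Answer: -8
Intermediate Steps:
v(B) = B
8*v(-1) + 0 = 8*(-1) + 0 = -8 + 0 = -8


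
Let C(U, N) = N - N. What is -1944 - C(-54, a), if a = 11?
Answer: -1944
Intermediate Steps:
C(U, N) = 0
-1944 - C(-54, a) = -1944 - 1*0 = -1944 + 0 = -1944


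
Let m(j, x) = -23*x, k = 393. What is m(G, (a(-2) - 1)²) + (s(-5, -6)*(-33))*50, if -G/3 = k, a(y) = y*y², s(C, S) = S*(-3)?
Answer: -31563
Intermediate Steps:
s(C, S) = -3*S
a(y) = y³
G = -1179 (G = -3*393 = -1179)
m(G, (a(-2) - 1)²) + (s(-5, -6)*(-33))*50 = -23*((-2)³ - 1)² + (-3*(-6)*(-33))*50 = -23*(-8 - 1)² + (18*(-33))*50 = -23*(-9)² - 594*50 = -23*81 - 29700 = -1863 - 29700 = -31563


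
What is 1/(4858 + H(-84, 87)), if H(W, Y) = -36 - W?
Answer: 1/4906 ≈ 0.00020383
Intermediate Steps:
1/(4858 + H(-84, 87)) = 1/(4858 + (-36 - 1*(-84))) = 1/(4858 + (-36 + 84)) = 1/(4858 + 48) = 1/4906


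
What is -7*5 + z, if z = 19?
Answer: -16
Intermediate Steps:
-7*5 + z = -7*5 + 19 = -35 + 19 = -16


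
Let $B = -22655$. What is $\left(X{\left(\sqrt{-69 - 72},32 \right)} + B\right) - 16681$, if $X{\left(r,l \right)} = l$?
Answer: $-39304$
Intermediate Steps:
$\left(X{\left(\sqrt{-69 - 72},32 \right)} + B\right) - 16681 = \left(32 - 22655\right) - 16681 = -22623 - 16681 = -39304$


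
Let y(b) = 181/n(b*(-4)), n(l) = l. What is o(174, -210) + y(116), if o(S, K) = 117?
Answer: 54107/464 ≈ 116.61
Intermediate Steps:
y(b) = -181/(4*b) (y(b) = 181/((b*(-4))) = 181/((-4*b)) = 181*(-1/(4*b)) = -181/(4*b))
o(174, -210) + y(116) = 117 - 181/4/116 = 117 - 181/4*1/116 = 117 - 181/464 = 54107/464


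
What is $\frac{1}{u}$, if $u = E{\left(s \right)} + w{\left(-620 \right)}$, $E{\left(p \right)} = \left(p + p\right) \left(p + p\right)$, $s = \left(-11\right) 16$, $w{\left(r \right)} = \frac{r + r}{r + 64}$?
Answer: $\frac{139}{17222966} \approx 8.0706 \cdot 10^{-6}$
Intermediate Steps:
$w{\left(r \right)} = \frac{2 r}{64 + r}$
$s = -176$
$E{\left(p \right)} = 4 p^{2}$ ($E{\left(p \right)} = 2 p 2 p = 4 p^{2}$)
$u = \frac{17222966}{139}$ ($u = 4 \left(-176\right)^{2} + 2 \left(-620\right) \frac{1}{64 - 620} = 4 \cdot 30976 + 2 \left(-620\right) \frac{1}{-556} = 123904 + 2 \left(-620\right) \left(- \frac{1}{556}\right) = 123904 + \frac{310}{139} = \frac{17222966}{139} \approx 1.2391 \cdot 10^{5}$)
$\frac{1}{u} = \frac{1}{\frac{17222966}{139}} = \frac{139}{17222966}$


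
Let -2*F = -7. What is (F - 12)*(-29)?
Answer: 493/2 ≈ 246.50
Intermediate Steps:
F = 7/2 (F = -½*(-7) = 7/2 ≈ 3.5000)
(F - 12)*(-29) = (7/2 - 12)*(-29) = -17/2*(-29) = 493/2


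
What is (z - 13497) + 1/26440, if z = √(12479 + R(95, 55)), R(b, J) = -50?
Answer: -356860679/26440 + 3*√1381 ≈ -13386.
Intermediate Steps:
z = 3*√1381 (z = √(12479 - 50) = √12429 = 3*√1381 ≈ 111.49)
(z - 13497) + 1/26440 = (3*√1381 - 13497) + 1/26440 = (-13497 + 3*√1381) + 1/26440 = -356860679/26440 + 3*√1381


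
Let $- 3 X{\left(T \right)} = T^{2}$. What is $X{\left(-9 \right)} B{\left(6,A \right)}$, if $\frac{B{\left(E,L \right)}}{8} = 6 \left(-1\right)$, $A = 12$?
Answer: $1296$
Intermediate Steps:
$X{\left(T \right)} = - \frac{T^{2}}{3}$
$B{\left(E,L \right)} = -48$ ($B{\left(E,L \right)} = 8 \cdot 6 \left(-1\right) = 8 \left(-6\right) = -48$)
$X{\left(-9 \right)} B{\left(6,A \right)} = - \frac{\left(-9\right)^{2}}{3} \left(-48\right) = \left(- \frac{1}{3}\right) 81 \left(-48\right) = \left(-27\right) \left(-48\right) = 1296$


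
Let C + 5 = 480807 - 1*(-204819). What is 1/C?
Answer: 1/685621 ≈ 1.4585e-6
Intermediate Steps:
C = 685621 (C = -5 + (480807 - 1*(-204819)) = -5 + (480807 + 204819) = -5 + 685626 = 685621)
1/C = 1/685621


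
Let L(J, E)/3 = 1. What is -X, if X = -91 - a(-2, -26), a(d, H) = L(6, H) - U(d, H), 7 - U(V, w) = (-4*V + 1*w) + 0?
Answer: 69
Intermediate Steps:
U(V, w) = 7 - w + 4*V (U(V, w) = 7 - ((-4*V + 1*w) + 0) = 7 - ((-4*V + w) + 0) = 7 - ((w - 4*V) + 0) = 7 - (w - 4*V) = 7 + (-w + 4*V) = 7 - w + 4*V)
L(J, E) = 3 (L(J, E) = 3*1 = 3)
a(d, H) = -4 + H - 4*d (a(d, H) = 3 - (7 - H + 4*d) = 3 + (-7 + H - 4*d) = -4 + H - 4*d)
X = -69 (X = -91 - (-4 - 26 - 4*(-2)) = -91 - (-4 - 26 + 8) = -91 - 1*(-22) = -91 + 22 = -69)
-X = -1*(-69) = 69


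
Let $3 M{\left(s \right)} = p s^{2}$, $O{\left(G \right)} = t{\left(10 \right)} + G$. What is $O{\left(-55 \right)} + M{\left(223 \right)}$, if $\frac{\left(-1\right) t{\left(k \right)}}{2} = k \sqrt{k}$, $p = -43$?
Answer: $- \frac{2138512}{3} - 20 \sqrt{10} \approx -7.129 \cdot 10^{5}$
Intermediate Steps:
$t{\left(k \right)} = - 2 k^{\frac{3}{2}}$ ($t{\left(k \right)} = - 2 k \sqrt{k} = - 2 k^{\frac{3}{2}}$)
$O{\left(G \right)} = G - 20 \sqrt{10}$ ($O{\left(G \right)} = - 2 \cdot 10^{\frac{3}{2}} + G = - 2 \cdot 10 \sqrt{10} + G = - 20 \sqrt{10} + G = G - 20 \sqrt{10}$)
$M{\left(s \right)} = - \frac{43 s^{2}}{3}$ ($M{\left(s \right)} = \frac{\left(-43\right) s^{2}}{3} = - \frac{43 s^{2}}{3}$)
$O{\left(-55 \right)} + M{\left(223 \right)} = \left(-55 - 20 \sqrt{10}\right) - \frac{43 \cdot 223^{2}}{3} = \left(-55 - 20 \sqrt{10}\right) - \frac{2138347}{3} = - \frac{2138512}{3} - 20 \sqrt{10}$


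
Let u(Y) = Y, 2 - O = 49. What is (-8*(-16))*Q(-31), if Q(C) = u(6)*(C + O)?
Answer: -59904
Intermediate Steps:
O = -47 (O = 2 - 1*49 = 2 - 49 = -47)
Q(C) = -282 + 6*C (Q(C) = 6*(C - 47) = 6*(-47 + C) = -282 + 6*C)
(-8*(-16))*Q(-31) = (-8*(-16))*(-282 + 6*(-31)) = 128*(-282 - 186) = 128*(-468) = -59904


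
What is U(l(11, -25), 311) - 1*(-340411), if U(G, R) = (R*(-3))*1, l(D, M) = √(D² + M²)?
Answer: 339478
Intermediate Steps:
U(G, R) = -3*R (U(G, R) = -3*R*1 = -3*R)
U(l(11, -25), 311) - 1*(-340411) = -3*311 - 1*(-340411) = -933 + 340411 = 339478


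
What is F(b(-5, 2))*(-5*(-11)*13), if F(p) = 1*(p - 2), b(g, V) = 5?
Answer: 2145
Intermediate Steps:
F(p) = -2 + p (F(p) = 1*(-2 + p) = -2 + p)
F(b(-5, 2))*(-5*(-11)*13) = (-2 + 5)*(-5*(-11)*13) = 3*(55*13) = 3*715 = 2145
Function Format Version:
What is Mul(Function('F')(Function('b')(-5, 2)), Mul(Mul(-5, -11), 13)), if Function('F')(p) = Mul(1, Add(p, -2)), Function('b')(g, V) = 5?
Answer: 2145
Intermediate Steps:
Function('F')(p) = Add(-2, p) (Function('F')(p) = Mul(1, Add(-2, p)) = Add(-2, p))
Mul(Function('F')(Function('b')(-5, 2)), Mul(Mul(-5, -11), 13)) = Mul(Add(-2, 5), Mul(Mul(-5, -11), 13)) = Mul(3, Mul(55, 13)) = Mul(3, 715) = 2145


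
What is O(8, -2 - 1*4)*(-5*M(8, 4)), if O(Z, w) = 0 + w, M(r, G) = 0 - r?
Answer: -240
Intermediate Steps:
M(r, G) = -r
O(Z, w) = w
O(8, -2 - 1*4)*(-5*M(8, 4)) = (-2 - 1*4)*(-(-5)*8) = (-2 - 4)*(-5*(-8)) = -6*40 = -240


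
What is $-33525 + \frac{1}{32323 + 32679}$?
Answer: $- \frac{2179192049}{65002} \approx -33525.0$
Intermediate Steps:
$-33525 + \frac{1}{32323 + 32679} = -33525 + \frac{1}{65002} = - \frac{2179192049}{65002}$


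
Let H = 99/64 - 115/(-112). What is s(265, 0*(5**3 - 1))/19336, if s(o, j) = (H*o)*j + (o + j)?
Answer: 265/19336 ≈ 0.013705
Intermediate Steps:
H = 1153/448 (H = 99*(1/64) - 115*(-1/112) = 99/64 + 115/112 = 1153/448 ≈ 2.5737)
s(o, j) = j + o + 1153*j*o/448 (s(o, j) = (1153*o/448)*j + (o + j) = 1153*j*o/448 + (j + o) = j + o + 1153*j*o/448)
s(265, 0*(5**3 - 1))/19336 = (0*(5**3 - 1) + 265 + (1153/448)*(0*(5**3 - 1))*265)/19336 = (0*(125 - 1) + 265 + (1153/448)*(0*(125 - 1))*265)*(1/19336) = (0*124 + 265 + (1153/448)*(0*124)*265)*(1/19336) = (0 + 265 + (1153/448)*0*265)*(1/19336) = (0 + 265 + 0)*(1/19336) = 265*(1/19336) = 265/19336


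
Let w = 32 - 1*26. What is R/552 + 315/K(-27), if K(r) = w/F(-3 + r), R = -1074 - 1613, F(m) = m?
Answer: -872087/552 ≈ -1579.9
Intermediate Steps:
w = 6 (w = 32 - 26 = 6)
R = -2687
K(r) = 6/(-3 + r)
R/552 + 315/K(-27) = -2687/552 + 315/((6/(-3 - 27))) = -2687*1/552 + 315/((6/(-30))) = -2687/552 + 315/((6*(-1/30))) = -2687/552 + 315/(-⅕) = -2687/552 + 315*(-5) = -2687/552 - 1575 = -872087/552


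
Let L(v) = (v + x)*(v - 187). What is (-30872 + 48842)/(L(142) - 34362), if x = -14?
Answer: -2995/6687 ≈ -0.44788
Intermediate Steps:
L(v) = (-187 + v)*(-14 + v) (L(v) = (v - 14)*(v - 187) = (-14 + v)*(-187 + v) = (-187 + v)*(-14 + v))
(-30872 + 48842)/(L(142) - 34362) = (-30872 + 48842)/((2618 + 142² - 201*142) - 34362) = 17970/((2618 + 20164 - 28542) - 34362) = 17970/(-5760 - 34362) = 17970/(-40122) = 17970*(-1/40122) = -2995/6687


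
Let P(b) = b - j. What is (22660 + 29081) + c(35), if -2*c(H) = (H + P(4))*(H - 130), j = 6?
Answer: 106617/2 ≈ 53309.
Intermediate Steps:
P(b) = -6 + b (P(b) = b - 1*6 = b - 6 = -6 + b)
c(H) = -(-130 + H)*(-2 + H)/2 (c(H) = -(H + (-6 + 4))*(H - 130)/2 = -(H - 2)*(-130 + H)/2 = -(-2 + H)*(-130 + H)/2 = -(-130 + H)*(-2 + H)/2)
(22660 + 29081) + c(35) = (22660 + 29081) + (-130 + 66*35 - ½*35²) = 51741 + (-130 + 2310 - ½*1225) = 51741 + (-130 + 2310 - 1225/2) = 51741 + 3135/2 = 106617/2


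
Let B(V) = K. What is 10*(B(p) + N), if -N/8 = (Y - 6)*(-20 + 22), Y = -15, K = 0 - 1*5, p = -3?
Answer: 3310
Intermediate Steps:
K = -5 (K = 0 - 5 = -5)
B(V) = -5
N = 336 (N = -8*(-15 - 6)*(-20 + 22) = -(-168)*2 = -8*(-42) = 336)
10*(B(p) + N) = 10*(-5 + 336) = 10*331 = 3310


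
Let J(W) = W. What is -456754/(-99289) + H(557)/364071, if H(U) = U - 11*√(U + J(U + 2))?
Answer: 166346189507/36148245519 - 22*√31/121357 ≈ 4.6008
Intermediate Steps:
H(U) = U - 11*√(2 + 2*U) (H(U) = U - 11*√(U + (U + 2)) = U - 11*√(U + (2 + U)) = U - 11*√(2 + 2*U))
-456754/(-99289) + H(557)/364071 = -456754/(-99289) + (557 - 11*√(2 + 2*557))/364071 = -456754*(-1/99289) + (557 - 11*√(2 + 1114))*(1/364071) = 456754/99289 + (557 - 66*√31)*(1/364071) = 456754/99289 + (557/364071 - 22*√31/121357) = 166346189507/36148245519 - 22*√31/121357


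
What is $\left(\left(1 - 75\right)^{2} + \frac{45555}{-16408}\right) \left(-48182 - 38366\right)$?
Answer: $- \frac{277586182423}{586} \approx -4.737 \cdot 10^{8}$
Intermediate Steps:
$\left(\left(1 - 75\right)^{2} + \frac{45555}{-16408}\right) \left(-48182 - 38366\right) = \left(\left(-74\right)^{2} + 45555 \left(- \frac{1}{16408}\right)\right) \left(-86548\right) = \left(5476 - \frac{45555}{16408}\right) \left(-86548\right) = \frac{89804653}{16408} \left(-86548\right) = - \frac{277586182423}{586}$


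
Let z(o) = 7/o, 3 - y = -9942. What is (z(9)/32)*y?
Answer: 7735/32 ≈ 241.72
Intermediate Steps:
y = 9945 (y = 3 - 1*(-9942) = 3 + 9942 = 9945)
(z(9)/32)*y = ((7/9)/32)*9945 = ((7*(1/9))*(1/32))*9945 = ((7/9)*(1/32))*9945 = (7/288)*9945 = 7735/32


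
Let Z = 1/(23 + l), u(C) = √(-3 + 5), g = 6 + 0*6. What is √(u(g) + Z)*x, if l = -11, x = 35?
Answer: 35*√(3 + 36*√2)/6 ≈ 42.831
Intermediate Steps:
g = 6 (g = 6 + 0 = 6)
u(C) = √2
Z = 1/12 (Z = 1/(23 - 11) = 1/12 ≈ 0.083333)
√(u(g) + Z)*x = √(√2 + 1/12)*35 = √(1/12 + √2)*35 = 35*√(1/12 + √2)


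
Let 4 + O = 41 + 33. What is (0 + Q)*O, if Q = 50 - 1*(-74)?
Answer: 8680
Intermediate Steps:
Q = 124 (Q = 50 + 74 = 124)
O = 70 (O = -4 + (41 + 33) = -4 + 74 = 70)
(0 + Q)*O = (0 + 124)*70 = 124*70 = 8680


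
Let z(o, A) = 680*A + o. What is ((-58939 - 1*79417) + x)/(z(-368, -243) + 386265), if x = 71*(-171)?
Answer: -150497/220657 ≈ -0.68204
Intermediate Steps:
x = -12141
z(o, A) = o + 680*A
((-58939 - 1*79417) + x)/(z(-368, -243) + 386265) = ((-58939 - 1*79417) - 12141)/((-368 + 680*(-243)) + 386265) = ((-58939 - 79417) - 12141)/((-368 - 165240) + 386265) = (-138356 - 12141)/(-165608 + 386265) = -150497/220657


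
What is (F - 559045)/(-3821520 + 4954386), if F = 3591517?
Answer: 505412/188811 ≈ 2.6768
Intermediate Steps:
(F - 559045)/(-3821520 + 4954386) = (3591517 - 559045)/(-3821520 + 4954386) = 3032472/1132866 = 3032472*(1/1132866) = 505412/188811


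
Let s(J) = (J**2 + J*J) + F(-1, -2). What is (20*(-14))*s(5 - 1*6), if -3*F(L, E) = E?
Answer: -2240/3 ≈ -746.67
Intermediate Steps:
F(L, E) = -E/3
s(J) = 2/3 + 2*J**2 (s(J) = (J**2 + J*J) - 1/3*(-2) = (J**2 + J**2) + 2/3 = 2*J**2 + 2/3 = 2/3 + 2*J**2)
(20*(-14))*s(5 - 1*6) = (20*(-14))*(2/3 + 2*(5 - 1*6)**2) = -280*(2/3 + 2*(5 - 6)**2) = -280*(2/3 + 2*(-1)**2) = -280*(2/3 + 2*1) = -280*(2/3 + 2) = -280*8/3 = -2240/3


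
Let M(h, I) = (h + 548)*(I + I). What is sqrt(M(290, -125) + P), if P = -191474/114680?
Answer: I*sqrt(172203856939895)/28670 ≈ 457.71*I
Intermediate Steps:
P = -95737/57340 (P = -191474*1/114680 = -95737/57340 ≈ -1.6696)
M(h, I) = 2*I*(548 + h) (M(h, I) = (548 + h)*(2*I) = 2*I*(548 + h))
sqrt(M(290, -125) + P) = sqrt(2*(-125)*(548 + 290) - 95737/57340) = sqrt(2*(-125)*838 - 95737/57340) = sqrt(-209500 - 95737/57340) = sqrt(-12012825737/57340) = I*sqrt(172203856939895)/28670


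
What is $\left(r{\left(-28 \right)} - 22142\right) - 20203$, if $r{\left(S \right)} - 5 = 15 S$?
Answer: $-42760$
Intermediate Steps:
$r{\left(S \right)} = 5 + 15 S$
$\left(r{\left(-28 \right)} - 22142\right) - 20203 = \left(\left(5 + 15 \left(-28\right)\right) - 22142\right) - 20203 = \left(\left(5 - 420\right) - 22142\right) - 20203 = \left(-415 - 22142\right) - 20203 = -22557 - 20203 = -42760$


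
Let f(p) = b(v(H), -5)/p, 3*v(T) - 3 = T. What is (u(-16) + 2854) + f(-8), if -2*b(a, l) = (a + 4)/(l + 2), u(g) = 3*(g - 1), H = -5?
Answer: 201811/72 ≈ 2802.9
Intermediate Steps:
v(T) = 1 + T/3
u(g) = -3 + 3*g (u(g) = 3*(-1 + g) = -3 + 3*g)
b(a, l) = -(4 + a)/(2*(2 + l)) (b(a, l) = -(a + 4)/(2*(l + 2)) = -(4 + a)/(2*(2 + l)))
f(p) = 5/(9*p) (f(p) = ((-4 - (1 + (⅓)*(-5)))/(2*(2 - 5)))/p = ((½)*(-4 - (1 - 5/3))/(-3))/p = ((½)*(-⅓)*(-4 - 1*(-⅔)))/p = ((½)*(-⅓)*(-4 + ⅔))/p = ((½)*(-⅓)*(-10/3))/p = 5/(9*p))
(u(-16) + 2854) + f(-8) = ((-3 + 3*(-16)) + 2854) + (5/9)/(-8) = ((-3 - 48) + 2854) + (5/9)*(-⅛) = (-51 + 2854) - 5/72 = 2803 - 5/72 = 201811/72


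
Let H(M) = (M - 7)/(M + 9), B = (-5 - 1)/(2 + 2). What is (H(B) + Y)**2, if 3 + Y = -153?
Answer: 5555449/225 ≈ 24691.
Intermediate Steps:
B = -3/2 (B = -6/4 = -6*1/4 = -3/2 ≈ -1.5000)
H(M) = (-7 + M)/(9 + M)
Y = -156 (Y = -3 - 153 = -156)
(H(B) + Y)**2 = ((-7 - 3/2)/(9 - 3/2) - 156)**2 = (-17/2/(15/2) - 156)**2 = ((2/15)*(-17/2) - 156)**2 = (-17/15 - 156)**2 = (-2357/15)**2 = 5555449/225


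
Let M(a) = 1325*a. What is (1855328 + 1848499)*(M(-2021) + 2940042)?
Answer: 971206404459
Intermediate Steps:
(1855328 + 1848499)*(M(-2021) + 2940042) = (1855328 + 1848499)*(1325*(-2021) + 2940042) = 3703827*(-2677825 + 2940042) = 3703827*262217 = 971206404459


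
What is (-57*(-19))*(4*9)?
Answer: 38988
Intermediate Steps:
(-57*(-19))*(4*9) = 1083*36 = 38988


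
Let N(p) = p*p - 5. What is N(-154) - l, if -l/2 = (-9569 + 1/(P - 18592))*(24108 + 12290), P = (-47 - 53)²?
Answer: -1496213503723/2148 ≈ -6.9656e+8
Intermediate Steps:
P = 10000 (P = (-100)² = 10000)
l = 1496264434951/2148 (l = -2*(-9569 + 1/(10000 - 18592))*(24108 + 12290) = -2*(-9569 + 1/(-8592))*36398 = -2*(-9569 - 1/8592)*36398 = -(-82216849)*36398/4296 = -2*(-1496264434951/4296) = 1496264434951/2148 ≈ 6.9659e+8)
N(p) = -5 + p² (N(p) = p² - 5 = -5 + p²)
N(-154) - l = (-5 + (-154)²) - 1*1496264434951/2148 = (-5 + 23716) - 1496264434951/2148 = 23711 - 1496264434951/2148 = -1496213503723/2148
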